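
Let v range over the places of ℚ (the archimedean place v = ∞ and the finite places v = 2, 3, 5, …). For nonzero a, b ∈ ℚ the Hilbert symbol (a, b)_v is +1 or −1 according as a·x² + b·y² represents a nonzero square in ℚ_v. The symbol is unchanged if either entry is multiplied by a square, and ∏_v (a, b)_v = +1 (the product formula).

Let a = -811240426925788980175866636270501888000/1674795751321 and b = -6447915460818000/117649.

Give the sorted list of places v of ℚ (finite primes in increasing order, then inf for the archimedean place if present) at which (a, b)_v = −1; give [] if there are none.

(a, b) ≡ (-870, -4845) mod (ℚ^×)²; places V = {2, 3, 5, 7, 11, 13, 17, 19, 29, ∞}.
(a,b)_13: α=6, u≡9; β=2, v≡10 (mod 13); (9|13)=+1, (10|13)=+1; sign (−1)^0·+1^2·+1^6 = +1.
(a,b)_7: α=-12, u≡3; β=-6, v≡6 (mod 7); (3|7)=-1, (6|7)=-1; sign (−1)^0·-1^-6·-1^-12 = +1.
(a,b)_29: α=5, u≡24; β=2, v≡3 (mod 29); (24|29)=+1, (3|29)=-1; sign (−1)^0·+1^2·-1^5 = -1.
(a,b)_5: α=3, u≡1; β=3, v≡4 (mod 5); (1|5)=+1, (4|5)=+1; sign (−1)^0·+1^3·+1^3 = +1.
(a,b)_2: α=19, β=4; u≡5, v≡3 (mod 8); ε(u)ε(v)=0·1, αω(v)=19·1, βω(u)=4·1; sum ≡ 1  ⇒  -1.
(a,b)_3: α=15, u≡1; β=5, v≡2 (mod 3); (1|3)=+1, (2|3)=-1; sign (−1)^1·+1^5·-1^15 = +1.
(a,b)_17: α=6, u≡10; β=3, v≡9 (mod 17); (10|17)=-1, (9|17)=+1; sign (−1)^0·-1^3·+1^6 = -1.
(a,b)_∞: sgn(-870)=−, sgn(-4845)=−, so -1.
(a,b)_11: α=-2, u≡8; β=0, v≡10 (mod 11); (8|11)=-1, (10|11)=-1; sign (−1)^0·-1^0·-1^-2 = +1.
(a,b)_19: α=2, u≡9; β=1, v≡4 (mod 19); (9|19)=+1, (4|19)=+1; sign (−1)^0·+1^1·+1^2 = +1.
|Ram(-870, -4845)| = 4, even; anisotropic at {2, 17, 29, ∞}.

[2, 17, 29, inf]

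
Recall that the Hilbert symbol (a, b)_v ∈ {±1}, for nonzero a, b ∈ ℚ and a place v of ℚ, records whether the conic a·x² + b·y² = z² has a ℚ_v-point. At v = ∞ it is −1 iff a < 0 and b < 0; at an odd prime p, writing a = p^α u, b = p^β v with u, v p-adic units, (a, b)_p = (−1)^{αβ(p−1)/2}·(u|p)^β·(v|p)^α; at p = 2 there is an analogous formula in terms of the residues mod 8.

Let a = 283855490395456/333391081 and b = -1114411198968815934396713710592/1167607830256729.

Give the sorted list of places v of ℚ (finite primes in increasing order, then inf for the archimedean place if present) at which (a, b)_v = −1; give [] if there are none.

[7, 17, 23, 29]

(a, b) ≡ (4669, -79373) mod (ℚ^×)²; places V = {2, 7, 11, 17, 19, 23, 29, 31, 37, ∞}.
(a,b)_2: α=6, β=10; u≡5, v≡3 (mod 8); ε(u)ε(v)=0·1, αω(v)=6·1, βω(u)=10·1; sum ≡ 0  ⇒  +1.
(a,b)_∞: sgn(4669)=+, sgn(-79373)=−, so +1.
(a,b)_29: α=1, u≡1; β=3, v≡19 (mod 29); (1|29)=+1, (19|29)=-1; sign (−1)^0·+1^3·-1^1 = -1.
(a,b)_17: α=2, u≡14; β=5, v≡12 (mod 17); (14|17)=-1, (12|17)=-1; sign (−1)^0·-1^5·-1^2 = -1.
(a,b)_31: α=-4, u≡28; β=-8, v≡25 (mod 31); (28|31)=+1, (25|31)=+1; sign (−1)^0·+1^-8·+1^-4 = +1.
(a,b)_7: α=5, u≡1; β=9, v≡4 (mod 7); (1|7)=+1, (4|7)=+1; sign (−1)^1·+1^9·+1^5 = -1.
(a,b)_19: α=-2, u≡12; β=0, v≡5 (mod 19); (12|19)=-1, (5|19)=+1; sign (−1)^0·-1^0·+1^-2 = +1.
(a,b)_37: α=2, u≡4; β=-2, v≡31 (mod 37); (4|37)=+1, (31|37)=-1; sign (−1)^0·+1^-2·-1^2 = +1.
(a,b)_23: α=1, u≡15; β=5, v≡14 (mod 23); (15|23)=-1, (14|23)=-1; sign (−1)^1·-1^5·-1^1 = -1.
(a,b)_11: α=0, u≡1; β=2, v≡4 (mod 11); (1|11)=+1, (4|11)=+1; sign (−1)^0·+1^2·+1^0 = +1.
(4669, -79373 / ℚ) ramifies at {7, 17, 23, 29}: a division algebra.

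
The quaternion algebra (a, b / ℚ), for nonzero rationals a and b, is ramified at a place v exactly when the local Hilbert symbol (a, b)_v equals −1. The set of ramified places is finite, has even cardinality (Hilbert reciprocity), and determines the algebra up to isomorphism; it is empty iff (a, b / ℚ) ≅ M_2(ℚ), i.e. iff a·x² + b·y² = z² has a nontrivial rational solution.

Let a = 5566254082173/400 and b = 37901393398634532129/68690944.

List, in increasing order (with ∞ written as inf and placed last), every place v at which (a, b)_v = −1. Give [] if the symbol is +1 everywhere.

[23, 29]

(a, b) ≡ (1653, 2001) mod (ℚ^×)²; places V = {2, 3, 5, 7, 11, 19, 23, 29, 37, ∞}.
(a,b)_3: α=3, u≡2; β=7, v≡1 (mod 3); (2|3)=-1, (1|3)=+1; sign (−1)^1·-1^7·+1^3 = +1.
(a,b)_5: α=-2, u≡3; β=0, v≡1 (mod 5); (3|5)=-1, (1|5)=+1; sign (−1)^0·-1^0·+1^-2 = +1.
(a,b)_∞: sgn(1653)=+, sgn(2001)=+, so +1.
(a,b)_7: α=0, u≡1; β=-2, v≡6 (mod 7); (1|7)=+1, (6|7)=-1; sign (−1)^0·+1^-2·-1^0 = +1.
(a,b)_23: α=2, u≡22; β=1, v≡9 (mod 23); (22|23)=-1, (9|23)=+1; sign (−1)^0·-1^1·+1^2 = -1.
(a,b)_2: α=-4, β=-10; u≡5, v≡1 (mod 8); ε(u)ε(v)=0·0, αω(v)=-4·0, βω(u)=-10·1; sum ≡ 0  ⇒  +1.
(a,b)_29: α=5, u≡25; β=7, v≡15 (mod 29); (25|29)=+1, (15|29)=-1; sign (−1)^0·+1^7·-1^5 = -1.
(a,b)_19: α=1, u≡4; β=2, v≡5 (mod 19); (4|19)=+1, (5|19)=+1; sign (−1)^0·+1^2·+1^1 = +1.
(a,b)_37: α=0, u≡36; β=-2, v≡16 (mod 37); (36|37)=+1, (16|37)=+1; sign (−1)^0·+1^-2·+1^0 = +1.
(a,b)_11: α=0, u≡1; β=2, v≡8 (mod 11); (1|11)=+1, (8|11)=-1; sign (−1)^0·+1^2·-1^0 = +1.
Ram(1653, 2001) = {23, 29}; no ℚ_23-point on the conic.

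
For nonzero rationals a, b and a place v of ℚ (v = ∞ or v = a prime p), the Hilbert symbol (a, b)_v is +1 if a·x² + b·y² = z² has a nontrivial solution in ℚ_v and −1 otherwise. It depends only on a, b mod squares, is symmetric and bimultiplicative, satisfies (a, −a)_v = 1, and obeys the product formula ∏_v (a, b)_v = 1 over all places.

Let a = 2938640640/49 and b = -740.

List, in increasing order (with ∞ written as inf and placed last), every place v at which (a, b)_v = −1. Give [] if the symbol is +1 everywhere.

Mod squares: a ≡ 8385, b ≡ -185. Check v ∈ {∞, 2, 3, 5, 7, 13, 37, 43}.
v=2: v_2(a)=8, v_2(b)=2; units ≡ 1, 7 (mod 8); ε·ε+αω+βω = 0·1+8·0+2·0 ≡ 0  ⇒  (a,b)_2 = +1.
v=43: a=43^1·(≡25), b=43^0·(≡34) mod 43; (25|43)=+1, (34|43)=-1; (−1)^{1·0·21}·(+1)^0·(-1)^1 = -1.
v=∞: 8385 > 0 and -185 < 0  ⇒  (a,b)_∞ = +1.
v=37: a=37^2·(≡22), b=37^1·(≡17) mod 37; (22|37)=-1, (17|37)=-1; (−1)^{2·1·18}·(-1)^1·(-1)^2 = -1.
v=3: a=3^1·(≡2), b=3^0·(≡1) mod 3; (2|3)=-1, (1|3)=+1; (−1)^{1·0·1}·(-1)^0·(+1)^1 = +1.
v=13: a=13^1·(≡8), b=13^0·(≡1) mod 13; (8|13)=-1, (1|13)=+1; (−1)^{1·0·6}·(-1)^0·(+1)^1 = +1.
v=7: a=7^-2·(≡5), b=7^0·(≡2) mod 7; (5|7)=-1, (2|7)=+1; (−1)^{-2·0·3}·(-1)^0·(+1)^-2 = +1.
v=5: a=5^1·(≡2), b=5^1·(≡2) mod 5; (2|5)=-1, (2|5)=-1; (−1)^{1·1·2}·(-1)^1·(-1)^1 = +1.
(8385, -185 / ℚ) ramifies at {37, 43}: a division algebra.

[37, 43]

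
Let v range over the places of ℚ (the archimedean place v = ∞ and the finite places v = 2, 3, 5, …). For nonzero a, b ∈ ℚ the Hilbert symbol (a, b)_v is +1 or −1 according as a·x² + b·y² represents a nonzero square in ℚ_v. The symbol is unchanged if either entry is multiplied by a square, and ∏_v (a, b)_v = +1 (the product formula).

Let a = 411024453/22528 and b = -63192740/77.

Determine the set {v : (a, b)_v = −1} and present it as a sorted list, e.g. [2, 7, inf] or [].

(a, b) ≡ (7854, -5005) mod (ℚ^×)²; places V = {2, 3, 5, 7, 11, 13, 17, 29, 37, ∞}.
(a,b)_13: α=0, u≡5; β=1, v≡7 (mod 13); (5|13)=-1, (7|13)=-1; sign (−1)^0·-1^1·-1^0 = -1.
(a,b)_2: α=-11, β=2; u≡7, v≡3 (mod 8); ε(u)ε(v)=1·1, αω(v)=-11·1, βω(u)=2·0; sum ≡ 0  ⇒  +1.
(a,b)_5: α=0, u≡1; β=1, v≡1 (mod 5); (1|5)=+1, (1|5)=+1; sign (−1)^0·+1^1·+1^0 = +1.
(a,b)_37: α=2, u≡11; β=0, v≡26 (mod 37); (11|37)=+1, (26|37)=+1; sign (−1)^0·+1^0·+1^2 = +1.
(a,b)_3: α=1, u≡2; β=0, v≡2 (mod 3); (2|3)=-1, (2|3)=-1; sign (−1)^0·-1^0·-1^1 = -1.
(a,b)_29: α=2, u≡24; β=2, v≡3 (mod 29); (24|29)=+1, (3|29)=-1; sign (−1)^0·+1^2·-1^2 = +1.
(a,b)_11: α=-1, u≡2; β=-1, v≡7 (mod 11); (2|11)=-1, (7|11)=-1; sign (−1)^1·-1^-1·-1^-1 = -1.
(a,b)_7: α=1, u≡4; β=-1, v≡3 (mod 7); (4|7)=+1, (3|7)=-1; sign (−1)^1·+1^-1·-1^1 = +1.
(a,b)_17: α=1, u≡11; β=2, v≡5 (mod 17); (11|17)=-1, (5|17)=-1; sign (−1)^0·-1^2·-1^1 = -1.
(a,b)_∞: sgn(7854)=+, sgn(-5005)=−, so +1.
|Ram(7854, -5005)| = 4, even; anisotropic at {3, 11, 13, 17}.

[3, 11, 13, 17]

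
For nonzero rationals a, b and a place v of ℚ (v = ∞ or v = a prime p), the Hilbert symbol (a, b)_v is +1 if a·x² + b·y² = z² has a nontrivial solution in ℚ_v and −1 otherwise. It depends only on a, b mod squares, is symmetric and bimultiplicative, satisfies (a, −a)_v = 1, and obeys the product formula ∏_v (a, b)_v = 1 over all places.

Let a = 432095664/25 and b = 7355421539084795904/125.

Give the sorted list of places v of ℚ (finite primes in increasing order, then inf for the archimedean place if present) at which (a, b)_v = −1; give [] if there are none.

[2, 7, 11, 13]

(a, b) ≡ (51051, 3570) mod (ℚ^×)²; places V = {2, 3, 5, 7, 11, 13, 17, 23, ∞}.
(a,b)_23: α=2, u≡20; β=2, v≡10 (mod 23); (20|23)=-1, (10|23)=-1; sign (−1)^0·-1^2·-1^2 = +1.
(a,b)_5: α=-2, u≡4; β=-3, v≡4 (mod 5); (4|5)=+1, (4|5)=+1; sign (−1)^0·+1^-3·+1^-2 = +1.
(a,b)_2: α=4, β=19; u≡3, v≡1 (mod 8); ε(u)ε(v)=1·0, αω(v)=4·0, βω(u)=19·1; sum ≡ 1  ⇒  -1.
(a,b)_13: α=1, u≡12; β=4, v≡6 (mod 13); (12|13)=+1, (6|13)=-1; sign (−1)^0·+1^4·-1^1 = -1.
(a,b)_17: α=1, u≡10; β=3, v≡11 (mod 17); (10|17)=-1, (11|17)=-1; sign (−1)^0·-1^3·-1^1 = +1.
(a,b)_7: α=1, u≡5; β=1, v≡6 (mod 7); (5|7)=-1, (6|7)=-1; sign (−1)^1·-1^1·-1^1 = -1.
(a,b)_3: α=1, u≡1; β=3, v≡2 (mod 3); (1|3)=+1, (2|3)=-1; sign (−1)^1·+1^3·-1^1 = +1.
(a,b)_11: α=1, u≡2; β=0, v≡6 (mod 11); (2|11)=-1, (6|11)=-1; sign (−1)^0·-1^0·-1^1 = -1.
(a,b)_∞: sgn(51051)=+, sgn(3570)=+, so +1.
Ram(51051, 3570) = {2, 7, 11, 13}; no ℚ_2-point on the conic.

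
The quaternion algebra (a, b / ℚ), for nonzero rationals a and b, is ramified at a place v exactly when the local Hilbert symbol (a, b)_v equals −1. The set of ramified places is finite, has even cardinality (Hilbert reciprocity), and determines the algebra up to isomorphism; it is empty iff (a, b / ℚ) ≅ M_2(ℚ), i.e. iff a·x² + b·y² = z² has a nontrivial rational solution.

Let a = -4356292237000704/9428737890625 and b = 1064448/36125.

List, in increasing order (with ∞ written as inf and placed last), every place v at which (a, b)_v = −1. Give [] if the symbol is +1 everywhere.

Mod squares: a ≡ -91, b ≡ 2310. Check v ∈ {∞, 2, 3, 5, 7, 11, 13, 17}.
v=13: a=13^3·(≡5), b=13^0·(≡9) mod 13; (5|13)=-1, (9|13)=+1; (−1)^{3·0·6}·(-1)^0·(+1)^3 = +1.
v=17: a=17^-6·(≡3), b=17^-2·(≡13) mod 17; (3|17)=-1, (13|17)=+1; (−1)^{-6·-2·8}·(-1)^-2·(+1)^-6 = +1.
v=11: a=11^2·(≡7), b=11^1·(≡1) mod 11; (7|11)=-1, (1|11)=+1; (−1)^{2·1·5}·(-1)^1·(+1)^2 = -1.
v=3: a=3^6·(≡2), b=3^3·(≡2) mod 3; (2|3)=-1, (2|3)=-1; (−1)^{6·3·1}·(-1)^3·(-1)^6 = -1.
v=7: a=7^3·(≡1), b=7^1·(≡2) mod 7; (1|7)=+1, (2|7)=+1; (−1)^{3·1·3}·(+1)^1·(+1)^3 = -1.
v=5: a=5^-8·(≡4), b=5^-3·(≡2) mod 5; (4|5)=+1, (2|5)=-1; (−1)^{-8·-3·2}·(+1)^-3·(-1)^-8 = +1.
v=∞: -91 < 0 and 2310 > 0  ⇒  (a,b)_∞ = +1.
v=2: v_2(a)=16, v_2(b)=9; units ≡ 5, 3 (mod 8); ε·ε+αω+βω = 0·1+16·1+9·1 ≡ 1  ⇒  (a,b)_2 = -1.
Ram(-91, 2310) = {2, 3, 7, 11}; no ℚ_2-point on the conic.

[2, 3, 7, 11]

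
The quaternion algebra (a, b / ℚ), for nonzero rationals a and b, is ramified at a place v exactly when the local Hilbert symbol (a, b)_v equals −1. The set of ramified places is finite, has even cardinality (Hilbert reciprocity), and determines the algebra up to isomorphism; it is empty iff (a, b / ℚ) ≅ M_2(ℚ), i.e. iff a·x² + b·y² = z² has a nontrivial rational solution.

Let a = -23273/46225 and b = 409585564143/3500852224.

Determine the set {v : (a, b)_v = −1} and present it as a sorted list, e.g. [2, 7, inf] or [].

(a, b) ≡ (-17, 7) mod (ℚ^×)²; places V = {2, 3, 5, 7, 17, 31, 37, 43, ∞}.
(a,b)_7: α=0, u≡4; β=1, v≡4 (mod 7); (4|7)=+1, (4|7)=+1; sign (−1)^0·+1^1·+1^0 = +1.
(a,b)_43: α=-2, u≡34; β=-4, v≡39 (mod 43); (34|43)=-1, (39|43)=-1; sign (−1)^0·-1^-4·-1^-2 = +1.
(a,b)_37: α=2, u≡14; β=0, v≡34 (mod 37); (14|37)=-1, (34|37)=+1; sign (−1)^0·-1^0·+1^2 = +1.
(a,b)_3: α=0, u≡1; β=6, v≡1 (mod 3); (1|3)=+1, (1|3)=+1; sign (−1)^0·+1^6·+1^0 = +1.
(a,b)_2: α=0, β=-10; u≡7, v≡7 (mod 8); ε(u)ε(v)=1·1, αω(v)=0·0, βω(u)=-10·0; sum ≡ 1  ⇒  -1.
(a,b)_17: α=1, u≡4; β=4, v≡6 (mod 17); (4|17)=+1, (6|17)=-1; sign (−1)^0·+1^4·-1^1 = -1.
(a,b)_∞: sgn(-17)=−, sgn(7)=+, so +1.
(a,b)_31: α=0, u≡2; β=2, v≡28 (mod 31); (2|31)=+1, (28|31)=+1; sign (−1)^0·+1^2·+1^0 = +1.
(a,b)_5: α=-2, u≡3; β=0, v≡2 (mod 5); (3|5)=-1, (2|5)=-1; sign (−1)^0·-1^0·-1^-2 = +1.
|Ram(-17, 7)| = 2, even; anisotropic at {2, 17}.

[2, 17]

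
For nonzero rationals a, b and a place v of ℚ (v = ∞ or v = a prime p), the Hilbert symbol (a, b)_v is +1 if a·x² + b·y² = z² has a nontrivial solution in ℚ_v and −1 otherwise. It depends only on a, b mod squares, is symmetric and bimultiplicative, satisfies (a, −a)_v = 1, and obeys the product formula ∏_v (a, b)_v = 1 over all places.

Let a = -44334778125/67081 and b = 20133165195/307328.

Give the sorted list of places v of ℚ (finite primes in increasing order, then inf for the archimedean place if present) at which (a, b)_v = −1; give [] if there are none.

(a, b) ≡ (-4845, 24310) mod (ℚ^×)²; places V = {2, 3, 5, 7, 11, 13, 17, 19, 37, ∞}.
(a,b)_5: α=5, u≡1; β=1, v≡3 (mod 5); (1|5)=+1, (3|5)=-1; sign (−1)^0·+1^1·-1^5 = -1.
(a,b)_∞: sgn(-4845)=−, sgn(24310)=+, so +1.
(a,b)_11: α=4, u≡7; β=3, v≡8 (mod 11); (7|11)=-1, (8|11)=-1; sign (−1)^0·-1^3·-1^4 = -1.
(a,b)_7: α=-2, u≡5; β=-4, v≡5 (mod 7); (5|7)=-1, (5|7)=-1; sign (−1)^0·-1^-4·-1^-2 = +1.
(a,b)_19: α=1, u≡16; β=0, v≡9 (mod 19); (16|19)=+1, (9|19)=+1; sign (−1)^0·+1^0·+1^1 = +1.
(a,b)_2: α=0, β=-7; u≡3, v≡3 (mod 8); ε(u)ε(v)=1·1, αω(v)=0·1, βω(u)=-7·1; sum ≡ 0  ⇒  +1.
(a,b)_17: α=1, u≡13; β=1, v≡4 (mod 17); (13|17)=+1, (4|17)=+1; sign (−1)^0·+1^1·+1^1 = +1.
(a,b)_37: α=-2, u≡32; β=0, v≡30 (mod 37); (32|37)=-1, (30|37)=+1; sign (−1)^0·-1^0·+1^-2 = +1.
(a,b)_13: α=0, u≡12; β=3, v≡5 (mod 13); (12|13)=+1, (5|13)=-1; sign (−1)^0·+1^3·-1^0 = +1.
(a,b)_3: α=1, u≡2; β=4, v≡1 (mod 3); (2|3)=-1, (1|3)=+1; sign (−1)^0·-1^4·+1^1 = +1.
Ram(-4845, 24310) = {5, 11}; no ℚ_5-point on the conic.

[5, 11]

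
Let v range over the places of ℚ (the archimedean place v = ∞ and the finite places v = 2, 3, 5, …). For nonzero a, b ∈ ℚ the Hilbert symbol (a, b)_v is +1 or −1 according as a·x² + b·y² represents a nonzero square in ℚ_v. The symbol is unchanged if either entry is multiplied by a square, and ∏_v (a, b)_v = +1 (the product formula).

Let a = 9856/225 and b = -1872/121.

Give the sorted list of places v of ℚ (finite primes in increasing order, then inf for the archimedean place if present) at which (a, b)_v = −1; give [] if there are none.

(a, b) ≡ (154, -13) mod (ℚ^×)²; places V = {2, 3, 5, 7, 11, 13, ∞}.
(a,b)_11: α=1, u≡1; β=-2, v≡9 (mod 11); (1|11)=+1, (9|11)=+1; sign (−1)^0·+1^-2·+1^1 = +1.
(a,b)_7: α=1, u≡1; β=0, v≡2 (mod 7); (1|7)=+1, (2|7)=+1; sign (−1)^0·+1^0·+1^1 = +1.
(a,b)_3: α=-2, u≡1; β=2, v≡2 (mod 3); (1|3)=+1, (2|3)=-1; sign (−1)^0·+1^2·-1^-2 = +1.
(a,b)_2: α=7, β=4; u≡5, v≡3 (mod 8); ε(u)ε(v)=0·1, αω(v)=7·1, βω(u)=4·1; sum ≡ 1  ⇒  -1.
(a,b)_5: α=-2, u≡4; β=0, v≡3 (mod 5); (4|5)=+1, (3|5)=-1; sign (−1)^0·+1^0·-1^-2 = +1.
(a,b)_∞: sgn(154)=+, sgn(-13)=−, so +1.
(a,b)_13: α=0, u≡7; β=1, v≡3 (mod 13); (7|13)=-1, (3|13)=+1; sign (−1)^0·-1^1·+1^0 = -1.
(154, -13 / ℚ) ramifies at {2, 13}: a division algebra.

[2, 13]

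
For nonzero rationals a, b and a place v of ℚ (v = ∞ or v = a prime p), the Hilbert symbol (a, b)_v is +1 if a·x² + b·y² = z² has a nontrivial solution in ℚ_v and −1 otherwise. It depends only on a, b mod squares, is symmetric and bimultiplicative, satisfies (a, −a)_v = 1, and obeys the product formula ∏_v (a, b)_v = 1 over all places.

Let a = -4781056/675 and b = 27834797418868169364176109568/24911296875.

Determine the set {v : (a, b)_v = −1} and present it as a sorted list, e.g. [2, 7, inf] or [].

[13, 19, 23, 29]

(a, b) ≡ (-14007, 289731) mod (ℚ^×)²; places V = {2, 3, 5, 7, 11, 13, 17, 19, 23, 29, ∞}.
(a,b)_19: α=0, u≡18; β=1, v≡16 (mod 19); (18|19)=-1, (16|19)=+1; sign (−1)^0·-1^1·+1^0 = -1.
(a,b)_7: α=1, u≡1; β=2, v≡1 (mod 7); (1|7)=+1, (1|7)=+1; sign (−1)^0·+1^2·+1^1 = +1.
(a,b)_2: α=10, β=30; u≡1, v≡3 (mod 8); ε(u)ε(v)=0·1, αω(v)=10·1, βω(u)=30·0; sum ≡ 0  ⇒  +1.
(a,b)_3: α=-3, u≡2; β=-13, v≡1 (mod 3); (2|3)=-1, (1|3)=+1; sign (−1)^1·-1^-13·+1^-3 = +1.
(a,b)_11: α=0, u≡7; β=4, v≡7 (mod 11); (7|11)=-1, (7|11)=-1; sign (−1)^0·-1^4·-1^0 = +1.
(a,b)_5: α=-2, u≡2; β=-6, v≡1 (mod 5); (2|5)=-1, (1|5)=+1; sign (−1)^0·-1^-6·+1^-2 = +1.
(a,b)_∞: sgn(-14007)=−, sgn(289731)=+, so +1.
(a,b)_13: α=0, u≡7; β=1, v≡8 (mod 13); (7|13)=-1, (8|13)=-1; sign (−1)^0·-1^1·-1^0 = -1.
(a,b)_23: α=1, u≡6; β=3, v≡8 (mod 23); (6|23)=+1, (8|23)=+1; sign (−1)^1·+1^3·+1^1 = -1.
(a,b)_29: α=1, u≡11; β=4, v≡19 (mod 29); (11|29)=-1, (19|29)=-1; sign (−1)^0·-1^4·-1^1 = -1.
(a,b)_17: α=0, u≡2; β=1, v≡2 (mod 17); (2|17)=+1, (2|17)=+1; sign (−1)^0·+1^1·+1^0 = +1.
(-14007, 289731 / ℚ) ramifies at {13, 19, 23, 29}: a division algebra.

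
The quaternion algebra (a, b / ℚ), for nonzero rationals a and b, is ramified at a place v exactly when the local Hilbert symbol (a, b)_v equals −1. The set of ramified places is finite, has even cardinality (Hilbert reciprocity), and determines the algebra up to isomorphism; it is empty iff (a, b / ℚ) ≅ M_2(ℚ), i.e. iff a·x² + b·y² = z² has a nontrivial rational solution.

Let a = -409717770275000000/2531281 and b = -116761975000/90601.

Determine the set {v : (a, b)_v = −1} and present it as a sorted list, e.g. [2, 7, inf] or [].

Mod squares: a ≡ -11, b ≡ -3190. Check v ∈ {∞, 2, 5, 7, 11, 29, 37, 43}.
v=2: v_2(a)=6, v_2(b)=3; units ≡ 5, 5 (mod 8); ε·ε+αω+βω = 0·0+6·1+3·1 ≡ 1  ⇒  (a,b)_2 = -1.
v=43: a=43^-2·(≡33), b=43^-2·(≡4) mod 43; (33|43)=-1, (4|43)=+1; (−1)^{-2·-2·21}·(-1)^-2·(+1)^-2 = +1.
v=11: a=11^7·(≡8), b=11^5·(≡2) mod 11; (8|11)=-1, (2|11)=-1; (−1)^{7·5·5}·(-1)^5·(-1)^7 = -1.
v=7: a=7^0·(≡3), b=7^-2·(≡1) mod 7; (3|7)=-1, (1|7)=+1; (−1)^{0·-2·3}·(-1)^-2·(+1)^0 = +1.
v=∞: -11 < 0 and -3190 < 0  ⇒  (a,b)_∞ = -1.
v=37: a=37^-2·(≡25), b=37^0·(≡31) mod 37; (25|37)=+1, (31|37)=-1; (−1)^{-2·0·18}·(+1)^0·(-1)^-2 = +1.
v=5: a=5^8·(≡1), b=5^5·(≡3) mod 5; (1|5)=+1, (3|5)=-1; (−1)^{8·5·2}·(+1)^5·(-1)^8 = +1.
v=29: a=29^2·(≡8), b=29^1·(≡6) mod 29; (8|29)=-1, (6|29)=+1; (−1)^{2·1·14}·(-1)^1·(+1)^2 = -1.
|Ram(-11, -3190)| = 4, even; anisotropic at {2, 11, 29, ∞}.

[2, 11, 29, inf]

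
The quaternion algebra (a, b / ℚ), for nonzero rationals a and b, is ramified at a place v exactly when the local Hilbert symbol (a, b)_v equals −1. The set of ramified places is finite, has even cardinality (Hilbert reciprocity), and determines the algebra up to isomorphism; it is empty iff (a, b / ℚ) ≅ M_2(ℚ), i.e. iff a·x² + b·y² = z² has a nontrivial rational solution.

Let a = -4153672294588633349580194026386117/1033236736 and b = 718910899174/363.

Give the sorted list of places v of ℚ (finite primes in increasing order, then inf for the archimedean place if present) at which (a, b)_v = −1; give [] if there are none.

Mod squares: a ≡ -12597, b ≡ 122322. Check v ∈ {∞, 2, 3, 7, 11, 13, 17, 19, 29, 31, 37, 41, 53}.
v=29: a=29^2·(≡19), b=29^1·(≡22) mod 29; (19|29)=-1, (22|29)=+1; (−1)^{2·1·14}·(-1)^1·(+1)^2 = -1.
v=19: a=19^3·(≡12), b=19^3·(≡4) mod 19; (12|19)=-1, (4|19)=+1; (−1)^{3·3·9}·(-1)^3·(+1)^3 = +1.
v=17: a=17^5·(≡12), b=17^2·(≡6) mod 17; (12|17)=-1, (6|17)=-1; (−1)^{5·2·8}·(-1)^2·(-1)^5 = -1.
v=3: a=3^7·(≡1), b=3^-1·(≡1) mod 3; (1|3)=+1, (1|3)=+1; (−1)^{7·-1·1}·(+1)^-1·(+1)^7 = -1.
v=37: a=37^2·(≡29), b=37^1·(≡32) mod 37; (29|37)=-1, (32|37)=-1; (−1)^{2·1·18}·(-1)^1·(-1)^2 = -1.
v=41: a=41^-2·(≡8), b=41^0·(≡7) mod 41; (8|41)=+1, (7|41)=-1; (−1)^{-2·0·20}·(+1)^0·(-1)^-2 = +1.
v=53: a=53^2·(≡6), b=53^0·(≡12) mod 53; (6|53)=+1, (12|53)=-1; (−1)^{2·0·26}·(+1)^0·(-1)^2 = +1.
v=∞: -12597 < 0 and 122322 > 0  ⇒  (a,b)_∞ = +1.
v=31: a=31^2·(≡16), b=31^0·(≡21) mod 31; (16|31)=+1, (21|31)=-1; (−1)^{2·0·15}·(+1)^0·(-1)^2 = +1.
v=13: a=13^7·(≡5), b=13^2·(≡2) mod 13; (5|13)=-1, (2|13)=-1; (−1)^{7·2·6}·(-1)^2·(-1)^7 = -1.
v=7: a=7^-4·(≡3), b=7^0·(≡1) mod 7; (3|7)=-1, (1|7)=+1; (−1)^{-4·0·3}·(-1)^0·(+1)^-4 = +1.
v=2: v_2(a)=-8, v_2(b)=1; units ≡ 3, 1 (mod 8); ε·ε+αω+βω = 1·0+-8·0+1·1 ≡ 1  ⇒  (a,b)_2 = -1.
v=11: a=11^0·(≡4), b=11^-2·(≡2) mod 11; (4|11)=+1, (2|11)=-1; (−1)^{0·-2·5}·(+1)^-2·(-1)^0 = +1.
Ram(-12597, 122322) = {2, 3, 13, 17, 29, 37}; no ℚ_2-point on the conic.

[2, 3, 13, 17, 29, 37]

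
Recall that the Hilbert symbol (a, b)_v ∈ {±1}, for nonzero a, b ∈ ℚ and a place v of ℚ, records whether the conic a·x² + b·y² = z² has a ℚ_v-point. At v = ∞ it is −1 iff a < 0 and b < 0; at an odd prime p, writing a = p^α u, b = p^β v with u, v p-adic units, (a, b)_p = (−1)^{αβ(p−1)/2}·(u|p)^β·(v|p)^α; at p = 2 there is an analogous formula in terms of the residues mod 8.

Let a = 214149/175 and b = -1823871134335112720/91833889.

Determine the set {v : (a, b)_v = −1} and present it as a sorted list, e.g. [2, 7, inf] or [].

[2, 5, 7, 11, 13, 19]

Mod squares: a ≡ 5187, b ≡ -230945. Check v ∈ {∞, 2, 3, 5, 7, 11, 13, 17, 19, 37}.
v=11: a=11^0·(≡10), b=11^3·(≡1) mod 11; (10|11)=-1, (1|11)=+1; (−1)^{0·3·5}·(-1)^3·(+1)^0 = -1.
v=2: v_2(a)=0, v_2(b)=4; units ≡ 3, 7 (mod 8); ε·ε+αω+βω = 1·1+0·0+4·1 ≡ 1  ⇒  (a,b)_2 = -1.
v=37: a=37^0·(≡34), b=37^-4·(≡34) mod 37; (34|37)=+1, (34|37)=+1; (−1)^{0·-4·18}·(+1)^-4·(+1)^0 = +1.
v=19: a=19^1·(≡1), b=19^1·(≡11) mod 19; (1|19)=+1, (11|19)=+1; (−1)^{1·1·9}·(+1)^1·(+1)^1 = -1.
v=7: a=7^-1·(≡3), b=7^-2·(≡5) mod 7; (3|7)=-1, (5|7)=-1; (−1)^{-1·-2·3}·(-1)^-2·(-1)^-1 = -1.
v=5: a=5^-2·(≡2), b=5^1·(≡4) mod 5; (2|5)=-1, (4|5)=+1; (−1)^{-2·1·2}·(-1)^1·(+1)^-2 = -1.
v=3: a=3^1·(≡1), b=3^0·(≡1) mod 3; (1|3)=+1, (1|3)=+1; (−1)^{1·0·1}·(+1)^0·(+1)^1 = +1.
v=17: a=17^2·(≡2), b=17^7·(≡8) mod 17; (2|17)=+1, (8|17)=+1; (−1)^{2·7·8}·(+1)^7·(+1)^2 = +1.
v=∞: 5187 > 0 and -230945 < 0  ⇒  (a,b)_∞ = +1.
v=13: a=13^1·(≡9), b=13^3·(≡5) mod 13; (9|13)=+1, (5|13)=-1; (−1)^{1·3·6}·(+1)^3·(-1)^1 = -1.
(5187, -230945 / ℚ) ramifies at {2, 5, 7, 11, 13, 19}: a division algebra.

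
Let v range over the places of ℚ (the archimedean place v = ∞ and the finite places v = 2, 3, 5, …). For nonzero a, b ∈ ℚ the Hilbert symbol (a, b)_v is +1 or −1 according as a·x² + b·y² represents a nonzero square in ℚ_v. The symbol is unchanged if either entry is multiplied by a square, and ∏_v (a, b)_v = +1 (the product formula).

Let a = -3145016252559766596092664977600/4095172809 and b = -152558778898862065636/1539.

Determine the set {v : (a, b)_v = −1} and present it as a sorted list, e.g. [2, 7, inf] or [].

(a, b) ≡ (-53009411, -19) mod (ℚ^×)²; places V = {2, 3, 5, 7, 13, 17, 19, 23, 31, 41, 43, ∞}.
(a,b)_31: α=3, u≡28; β=2, v≡17 (mod 31); (28|31)=+1, (17|31)=-1; sign (−1)^0·+1^2·-1^3 = -1.
(a,b)_13: α=-1, u≡8; β=0, v≡11 (mod 13); (8|13)=-1, (11|13)=-1; sign (−1)^0·-1^0·-1^-1 = -1.
(a,b)_23: α=3, u≡16; β=2, v≡2 (mod 23); (16|23)=+1, (2|23)=+1; sign (−1)^0·+1^2·+1^3 = +1.
(a,b)_3: α=-8, u≡1; β=-4, v≡2 (mod 3); (1|3)=+1, (2|3)=-1; sign (−1)^0·+1^-4·-1^-8 = +1.
(a,b)_17: α=6, u≡6; β=6, v≡4 (mod 17); (6|17)=-1, (4|17)=+1; sign (−1)^0·-1^6·+1^6 = +1.
(a,b)_7: α=-1, u≡2; β=0, v≡4 (mod 7); (2|7)=+1, (4|7)=+1; sign (−1)^0·+1^0·+1^-1 = +1.
(a,b)_5: α=2, u≡4; β=0, v≡1 (mod 5); (4|5)=+1, (1|5)=+1; sign (−1)^0·+1^0·+1^2 = +1.
(a,b)_43: α=3, u≡29; β=2, v≡36 (mod 43); (29|43)=-1, (36|43)=+1; sign (−1)^0·-1^2·+1^3 = +1.
(a,b)_∞: sgn(-53009411)=−, sgn(-19)=−, so -1.
(a,b)_2: α=6, β=2; u≡5, v≡5 (mod 8); ε(u)ε(v)=0·0, αω(v)=6·1, βω(u)=2·1; sum ≡ 0  ⇒  +1.
(a,b)_19: α=-3, u≡10; β=-1, v≡8 (mod 19); (10|19)=-1, (8|19)=-1; sign (−1)^1·-1^-1·-1^-3 = -1.
(a,b)_41: α=4, u≡13; β=2, v≡35 (mod 41); (13|41)=-1, (35|41)=-1; sign (−1)^0·-1^2·-1^4 = +1.
(-53009411, -19 / ℚ) ramifies at {13, 19, 31, ∞}: a division algebra.

[13, 19, 31, inf]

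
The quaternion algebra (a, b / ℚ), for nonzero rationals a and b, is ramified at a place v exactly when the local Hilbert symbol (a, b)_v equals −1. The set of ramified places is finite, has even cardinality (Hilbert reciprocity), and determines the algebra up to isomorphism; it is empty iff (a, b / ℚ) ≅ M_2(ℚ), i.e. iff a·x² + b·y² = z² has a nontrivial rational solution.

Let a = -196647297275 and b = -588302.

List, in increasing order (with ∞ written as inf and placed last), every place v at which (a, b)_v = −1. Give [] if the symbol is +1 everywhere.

Mod squares: a ≡ -11, b ≡ -4862. Check v ∈ {∞, 2, 5, 11, 13, 17}.
v=11: a=11^5·(≡8), b=11^3·(≡9) mod 11; (8|11)=-1, (9|11)=+1; (−1)^{5·3·5}·(-1)^3·(+1)^5 = +1.
v=2: v_2(a)=0, v_2(b)=1; units ≡ 5, 1 (mod 8); ε·ε+αω+βω = 0·0+0·0+1·1 ≡ 1  ⇒  (a,b)_2 = -1.
v=∞: -11 < 0 and -4862 < 0  ⇒  (a,b)_∞ = -1.
v=13: a=13^2·(≡8), b=13^1·(≡12) mod 13; (8|13)=-1, (12|13)=+1; (−1)^{2·1·6}·(-1)^1·(+1)^2 = -1.
v=17: a=17^2·(≡12), b=17^1·(≡6) mod 17; (12|17)=-1, (6|17)=-1; (−1)^{2·1·8}·(-1)^1·(-1)^2 = -1.
v=5: a=5^2·(≡4), b=5^0·(≡3) mod 5; (4|5)=+1, (3|5)=-1; (−1)^{2·0·2}·(+1)^0·(-1)^2 = +1.
(-11, -4862 / ℚ) ramifies at {2, 13, 17, ∞}: a division algebra.

[2, 13, 17, inf]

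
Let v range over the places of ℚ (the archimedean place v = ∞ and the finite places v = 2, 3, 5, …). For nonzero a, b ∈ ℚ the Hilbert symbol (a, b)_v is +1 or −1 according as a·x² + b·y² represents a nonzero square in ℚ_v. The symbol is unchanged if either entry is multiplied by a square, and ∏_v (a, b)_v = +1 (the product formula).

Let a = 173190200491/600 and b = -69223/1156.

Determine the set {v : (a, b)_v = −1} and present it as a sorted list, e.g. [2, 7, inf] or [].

[3, 23, 29, 31]

(a, b) ≡ (10626, -69223) mod (ℚ^×)²; places V = {2, 3, 5, 7, 11, 17, 23, 29, 31, ∞}.
(a,b)_5: α=-2, u≡4; β=0, v≡2 (mod 5); (4|5)=+1, (2|5)=-1; sign (−1)^0·+1^0·-1^-2 = +1.
(a,b)_11: α=3, u≡5; β=1, v≡10 (mod 11); (5|11)=+1, (10|11)=-1; sign (−1)^1·+1^1·-1^3 = +1.
(a,b)_17: α=0, u≡15; β=-2, v≡13 (mod 17); (15|17)=+1, (13|17)=+1; sign (−1)^0·+1^-2·+1^0 = +1.
(a,b)_23: α=1, u≡4; β=0, v≡5 (mod 23); (4|23)=+1, (5|23)=-1; sign (−1)^0·+1^0·-1^1 = -1.
(a,b)_3: α=-1, u≡2; β=0, v≡2 (mod 3); (2|3)=-1, (2|3)=-1; sign (−1)^0·-1^0·-1^-1 = -1.
(a,b)_∞: sgn(10626)=+, sgn(-69223)=−, so +1.
(a,b)_31: α=2, u≡21; β=1, v≡24 (mod 31); (21|31)=-1, (24|31)=-1; sign (−1)^0·-1^1·-1^2 = -1.
(a,b)_29: α=2, u≡2; β=1, v≡24 (mod 29); (2|29)=-1, (24|29)=+1; sign (−1)^0·-1^1·+1^2 = -1.
(a,b)_7: α=1, u≡5; β=1, v≡2 (mod 7); (5|7)=-1, (2|7)=+1; sign (−1)^1·-1^1·+1^1 = +1.
(a,b)_2: α=-3, β=-2; u≡1, v≡1 (mod 8); ε(u)ε(v)=0·0, αω(v)=-3·0, βω(u)=-2·0; sum ≡ 0  ⇒  +1.
Ram(10626, -69223) = {3, 23, 29, 31}; no ℚ_3-point on the conic.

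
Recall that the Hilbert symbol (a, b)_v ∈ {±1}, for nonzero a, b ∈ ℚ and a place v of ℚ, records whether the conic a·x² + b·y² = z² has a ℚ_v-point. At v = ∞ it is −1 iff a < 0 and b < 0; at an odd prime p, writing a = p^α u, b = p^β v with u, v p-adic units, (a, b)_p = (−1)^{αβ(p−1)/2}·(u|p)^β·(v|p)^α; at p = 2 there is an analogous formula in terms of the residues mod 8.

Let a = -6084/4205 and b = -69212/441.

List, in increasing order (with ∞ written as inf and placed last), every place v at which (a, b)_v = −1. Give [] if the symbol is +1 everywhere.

[5, 11, 13, inf]

Mod squares: a ≡ -5, b ≡ -143. Check v ∈ {∞, 2, 3, 5, 7, 11, 13, 29}.
v=∞: -5 < 0 and -143 < 0  ⇒  (a,b)_∞ = -1.
v=7: a=7^0·(≡4), b=7^-2·(≡2) mod 7; (4|7)=+1, (2|7)=+1; (−1)^{0·-2·3}·(+1)^-2·(+1)^0 = +1.
v=5: a=5^-1·(≡1), b=5^0·(≡3) mod 5; (1|5)=+1, (3|5)=-1; (−1)^{-1·0·2}·(+1)^0·(-1)^-1 = -1.
v=2: v_2(a)=2, v_2(b)=2; units ≡ 3, 1 (mod 8); ε·ε+αω+βω = 1·0+2·0+2·1 ≡ 0  ⇒  (a,b)_2 = +1.
v=13: a=13^2·(≡7), b=13^1·(≡7) mod 13; (7|13)=-1, (7|13)=-1; (−1)^{2·1·6}·(-1)^1·(-1)^2 = -1.
v=11: a=11^0·(≡7), b=11^3·(≡3) mod 11; (7|11)=-1, (3|11)=+1; (−1)^{0·3·5}·(-1)^3·(+1)^0 = -1.
v=29: a=29^-2·(≡7), b=29^0·(≡26) mod 29; (7|29)=+1, (26|29)=-1; (−1)^{-2·0·14}·(+1)^0·(-1)^-2 = +1.
v=3: a=3^2·(≡1), b=3^-2·(≡1) mod 3; (1|3)=+1, (1|3)=+1; (−1)^{2·-2·1}·(+1)^-2·(+1)^2 = +1.
Ram(-5, -143) = {5, 11, 13, ∞}; no ℚ_5-point on the conic.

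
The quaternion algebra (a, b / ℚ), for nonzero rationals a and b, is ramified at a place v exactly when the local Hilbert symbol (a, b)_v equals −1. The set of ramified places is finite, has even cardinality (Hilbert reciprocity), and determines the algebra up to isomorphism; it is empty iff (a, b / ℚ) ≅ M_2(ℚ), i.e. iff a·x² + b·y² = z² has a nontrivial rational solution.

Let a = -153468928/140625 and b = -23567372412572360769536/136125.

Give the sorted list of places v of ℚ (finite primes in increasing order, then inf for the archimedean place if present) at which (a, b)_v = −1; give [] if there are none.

[5, 19, 23, 29, 41, inf]

Mod squares: a ≡ -9367, b ≡ -1522945. Check v ∈ {∞, 2, 3, 5, 11, 17, 19, 23, 29, 41}.
v=5: a=5^-6·(≡3), b=5^-3·(≡1) mod 5; (3|5)=-1, (1|5)=+1; (−1)^{-6·-3·2}·(-1)^-3·(+1)^-6 = -1.
v=3: a=3^-2·(≡2), b=3^-2·(≡2) mod 3; (2|3)=-1, (2|3)=-1; (−1)^{-2·-2·1}·(-1)^-2·(-1)^-2 = +1.
v=29: a=29^1·(≡1), b=29^4·(≡11) mod 29; (1|29)=+1, (11|29)=-1; (−1)^{1·4·14}·(+1)^4·(-1)^1 = -1.
v=∞: -9367 < 0 and -1522945 < 0  ⇒  (a,b)_∞ = -1.
v=2: v_2(a)=14, v_2(b)=20; units ≡ 1, 7 (mod 8); ε·ε+αω+βω = 0·1+14·0+20·0 ≡ 0  ⇒  (a,b)_2 = +1.
v=23: a=23^0·(≡7), b=23^1·(≡3) mod 23; (7|23)=-1, (3|23)=+1; (−1)^{0·1·11}·(-1)^1·(+1)^0 = -1.
v=11: a=11^0·(≡3), b=11^-2·(≡5) mod 11; (3|11)=+1, (5|11)=+1; (−1)^{0·-2·5}·(+1)^-2·(+1)^0 = +1.
v=17: a=17^1·(≡11), b=17^3·(≡14) mod 17; (11|17)=-1, (14|17)=-1; (−1)^{1·3·8}·(-1)^3·(-1)^1 = +1.
v=41: a=41^0·(≡13), b=41^1·(≡31) mod 41; (13|41)=-1, (31|41)=+1; (−1)^{0·1·20}·(-1)^1·(+1)^0 = -1.
v=19: a=19^1·(≡1), b=19^3·(≡9) mod 19; (1|19)=+1, (9|19)=+1; (−1)^{1·3·9}·(+1)^3·(+1)^1 = -1.
(-9367, -1522945 / ℚ) ramifies at {5, 19, 23, 29, 41, ∞}: a division algebra.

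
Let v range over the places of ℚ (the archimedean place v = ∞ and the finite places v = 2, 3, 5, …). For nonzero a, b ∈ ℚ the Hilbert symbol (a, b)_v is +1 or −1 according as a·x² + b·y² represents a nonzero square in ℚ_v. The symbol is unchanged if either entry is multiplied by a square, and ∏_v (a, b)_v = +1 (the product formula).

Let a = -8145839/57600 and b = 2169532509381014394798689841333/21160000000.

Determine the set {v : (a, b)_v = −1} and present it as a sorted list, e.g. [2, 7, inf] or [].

[11, 31]

(a, b) ≡ (-8145839, 1143226370) mod (ℚ^×)²; places V = {2, 3, 5, 7, 11, 13, 17, 19, 23, 29, 31, 37, 41, ∞}.
(a,b)_5: α=-2, u≡4; β=-7, v≡1 (mod 5); (4|5)=+1, (1|5)=+1; sign (−1)^0·+1^-7·+1^-2 = +1.
(a,b)_29: α=1, u≡15; β=4, v≡1 (mod 29); (15|29)=-1, (1|29)=+1; sign (−1)^0·-1^4·+1^1 = +1.
(a,b)_∞: sgn(-8145839)=−, sgn(1143226370)=+, so +1.
(a,b)_11: α=0, u≡6; β=1, v≡1 (mod 11); (6|11)=-1, (1|11)=+1; sign (−1)^0·-1^1·+1^0 = -1.
(a,b)_23: α=0, u≡6; β=-2, v≡9 (mod 23); (6|23)=+1, (9|23)=+1; sign (−1)^0·+1^-2·+1^0 = +1.
(a,b)_19: α=0, u≡8; β=4, v≡3 (mod 19); (8|19)=-1, (3|19)=-1; sign (−1)^0·-1^4·-1^0 = +1.
(a,b)_31: α=1, u≡9; β=3, v≡9 (mod 31); (9|31)=+1, (9|31)=+1; sign (−1)^1·+1^3·+1^1 = -1.
(a,b)_37: α=0, u≡28; β=1, v≡35 (mod 37); (28|37)=+1, (35|37)=-1; sign (−1)^0·+1^1·-1^0 = +1.
(a,b)_13: α=1, u≡1; β=1, v≡1 (mod 13); (1|13)=+1, (1|13)=+1; sign (−1)^0·+1^1·+1^1 = +1.
(a,b)_3: α=-2, u≡1; β=2, v≡2 (mod 3); (1|3)=+1, (2|3)=-1; sign (−1)^0·+1^2·-1^-2 = +1.
(a,b)_7: α=0, u≡3; β=2, v≡3 (mod 7); (3|7)=-1, (3|7)=-1; sign (−1)^0·-1^2·-1^0 = +1.
(a,b)_41: α=1, u≡15; β=3, v≡6 (mod 41); (15|41)=-1, (6|41)=-1; sign (−1)^0·-1^3·-1^1 = +1.
(a,b)_17: α=1, u≡3; β=3, v≡12 (mod 17); (3|17)=-1, (12|17)=-1; sign (−1)^0·-1^3·-1^1 = +1.
(a,b)_2: α=-8, β=-9; u≡1, v≡1 (mod 8); ε(u)ε(v)=0·0, αω(v)=-8·0, βω(u)=-9·0; sum ≡ 0  ⇒  +1.
(-8145839, 1143226370 / ℚ) ramifies at {11, 31}: a division algebra.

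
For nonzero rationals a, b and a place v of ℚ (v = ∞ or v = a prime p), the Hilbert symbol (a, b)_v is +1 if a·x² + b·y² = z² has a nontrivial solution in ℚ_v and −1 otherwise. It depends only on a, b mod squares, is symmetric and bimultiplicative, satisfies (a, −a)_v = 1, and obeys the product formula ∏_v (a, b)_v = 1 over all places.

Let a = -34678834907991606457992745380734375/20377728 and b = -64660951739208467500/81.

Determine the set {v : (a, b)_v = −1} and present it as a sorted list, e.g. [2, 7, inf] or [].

Mod squares: a ≡ -506974, b ≡ -402523. Check v ∈ {∞, 2, 3, 5, 7, 11, 13, 17, 19, 23, 29, 31, 37, 43}.
v=31: a=31^3·(≡18), b=31^2·(≡12) mod 31; (18|31)=+1, (12|31)=-1; (−1)^{3·2·15}·(+1)^2·(-1)^3 = -1.
v=43: a=43^2·(≡22), b=43^1·(≡15) mod 43; (22|43)=-1, (15|43)=+1; (−1)^{2·1·21}·(-1)^1·(+1)^2 = -1.
v=11: a=11^2·(≡3), b=11^1·(≡5) mod 11; (3|11)=+1, (5|11)=+1; (−1)^{2·1·5}·(+1)^1·(+1)^2 = +1.
v=∞: -506974 < 0 and -402523 < 0  ⇒  (a,b)_∞ = -1.
v=3: a=3^-2·(≡2), b=3^-4·(≡2) mod 3; (2|3)=-1, (2|3)=-1; (−1)^{-2·-4·1}·(-1)^-4·(-1)^-2 = +1.
v=37: a=37^5·(≡30), b=37^3·(≡3) mod 37; (30|37)=+1, (3|37)=+1; (−1)^{5·3·18}·(+1)^3·(+1)^5 = +1.
v=23: a=23^2·(≡14), b=23^1·(≡12) mod 23; (14|23)=-1, (12|23)=+1; (−1)^{2·1·11}·(-1)^1·(+1)^2 = -1.
v=2: v_2(a)=-7, v_2(b)=2; units ≡ 1, 5 (mod 8); ε·ε+αω+βω = 0·0+-7·1+2·0 ≡ 1  ⇒  (a,b)_2 = -1.
v=5: a=5^6·(≡1), b=5^4·(≡2) mod 5; (1|5)=+1, (2|5)=-1; (−1)^{6·4·2}·(+1)^4·(-1)^6 = +1.
v=19: a=19^-2·(≡2), b=19^0·(≡6) mod 19; (2|19)=-1, (6|19)=+1; (−1)^{-2·0·9}·(-1)^0·(+1)^-2 = +1.
v=29: a=29^2·(≡4), b=29^0·(≡12) mod 29; (4|29)=+1, (12|29)=-1; (−1)^{2·0·14}·(+1)^0·(-1)^2 = +1.
v=17: a=17^3·(≡15), b=17^2·(≡14) mod 17; (15|17)=+1, (14|17)=-1; (−1)^{3·2·8}·(+1)^2·(-1)^3 = -1.
v=7: a=7^-2·(≡2), b=7^0·(≡6) mod 7; (2|7)=+1, (6|7)=-1; (−1)^{-2·0·3}·(+1)^0·(-1)^-2 = +1.
v=13: a=13^3·(≡11), b=13^2·(≡12) mod 13; (11|13)=-1, (12|13)=+1; (−1)^{3·2·6}·(-1)^2·(+1)^3 = +1.
|Ram(-506974, -402523)| = 6, even; anisotropic at {2, 17, 23, 31, 43, ∞}.

[2, 17, 23, 31, 43, inf]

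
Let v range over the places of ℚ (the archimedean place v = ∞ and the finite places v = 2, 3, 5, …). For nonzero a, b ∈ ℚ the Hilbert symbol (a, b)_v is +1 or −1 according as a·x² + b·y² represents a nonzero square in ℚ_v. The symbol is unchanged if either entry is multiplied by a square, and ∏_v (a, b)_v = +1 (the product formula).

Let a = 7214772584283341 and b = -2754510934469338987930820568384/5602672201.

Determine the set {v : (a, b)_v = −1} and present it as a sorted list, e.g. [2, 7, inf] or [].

[3, 41]

Mod squares: a ≡ 341, b ≡ -5781. Check v ∈ {∞, 2, 3, 7, 11, 17, 31, 37, 41, 47}.
v=7: a=7^2·(≡3), b=7^-2·(≡1) mod 7; (3|7)=-1, (1|7)=+1; (−1)^{2·-2·3}·(-1)^-2·(+1)^2 = +1.
v=2: v_2(a)=0, v_2(b)=6; units ≡ 5, 3 (mod 8); ε·ε+αω+βω = 0·1+0·1+6·1 ≡ 0  ⇒  (a,b)_2 = +1.
v=47: a=47^2·(≡7), b=47^3·(≡14) mod 47; (7|47)=+1, (14|47)=+1; (−1)^{2·3·23}·(+1)^3·(+1)^2 = +1.
v=31: a=31^3·(≡30), b=31^4·(≡4) mod 31; (30|31)=-1, (4|31)=+1; (−1)^{3·4·15}·(-1)^4·(+1)^3 = +1.
v=3: a=3^0·(≡2), b=3^7·(≡2) mod 3; (2|3)=-1, (2|3)=-1; (−1)^{0·7·1}·(-1)^7·(-1)^0 = -1.
v=37: a=37^0·(≡18), b=37^-2·(≡9) mod 37; (18|37)=-1, (9|37)=+1; (−1)^{0·-2·18}·(-1)^-2·(+1)^0 = +1.
v=11: a=11^3·(≡5), b=11^6·(≡9) mod 11; (5|11)=+1, (9|11)=+1; (−1)^{3·6·5}·(+1)^6·(+1)^3 = +1.
v=17: a=17^0·(≡13), b=17^-4·(≡4) mod 17; (13|17)=+1, (4|17)=+1; (−1)^{0·-4·8}·(+1)^-4·(+1)^0 = +1.
v=41: a=41^2·(≡24), b=41^5·(≡40) mod 41; (24|41)=-1, (40|41)=+1; (−1)^{2·5·20}·(-1)^5·(+1)^2 = -1.
v=∞: 341 > 0 and -5781 < 0  ⇒  (a,b)_∞ = +1.
Ram(341, -5781) = {3, 41}; no ℚ_3-point on the conic.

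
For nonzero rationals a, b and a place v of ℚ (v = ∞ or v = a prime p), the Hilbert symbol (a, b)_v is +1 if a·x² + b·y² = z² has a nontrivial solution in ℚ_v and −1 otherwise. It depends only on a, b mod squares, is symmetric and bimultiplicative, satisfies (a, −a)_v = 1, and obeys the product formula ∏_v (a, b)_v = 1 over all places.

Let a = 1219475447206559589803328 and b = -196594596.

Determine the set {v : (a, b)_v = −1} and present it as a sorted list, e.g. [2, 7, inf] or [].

(a, b) ≡ (70992493, -5460961) mod (ℚ^×)²; places V = {2, 3, 11, 13, 17, 19, 29, 53, ∞}.
(a,b)_19: α=3, u≡14; β=1, v≡12 (mod 19); (14|19)=-1, (12|19)=-1; sign (−1)^1·-1^1·-1^3 = -1.
(a,b)_3: α=2, u≡1; β=2, v≡2 (mod 3); (1|3)=+1, (2|3)=-1; sign (−1)^0·+1^2·-1^2 = +1.
(a,b)_2: α=6, β=2; u≡5, v≡7 (mod 8); ε(u)ε(v)=0·1, αω(v)=6·0, βω(u)=2·1; sum ≡ 0  ⇒  +1.
(a,b)_∞: sgn(70992493)=+, sgn(-5460961)=−, so +1.
(a,b)_11: α=3, u≡3; β=1, v≡3 (mod 11); (3|11)=+1, (3|11)=+1; sign (−1)^1·+1^1·+1^3 = -1.
(a,b)_17: α=3, u≡8; β=1, v≡15 (mod 17); (8|17)=+1, (15|17)=+1; sign (−1)^0·+1^1·+1^3 = +1.
(a,b)_13: α=1, u≡9; β=0, v≡10 (mod 13); (9|13)=+1, (10|13)=+1; sign (−1)^0·+1^0·+1^1 = +1.
(a,b)_53: α=3, u≡20; β=1, v≡32 (mod 53); (20|53)=-1, (32|53)=-1; sign (−1)^0·-1^1·-1^3 = +1.
(a,b)_29: α=3, u≡15; β=1, v≡3 (mod 29); (15|29)=-1, (3|29)=-1; sign (−1)^0·-1^1·-1^3 = +1.
(70992493, -5460961 / ℚ) ramifies at {11, 19}: a division algebra.

[11, 19]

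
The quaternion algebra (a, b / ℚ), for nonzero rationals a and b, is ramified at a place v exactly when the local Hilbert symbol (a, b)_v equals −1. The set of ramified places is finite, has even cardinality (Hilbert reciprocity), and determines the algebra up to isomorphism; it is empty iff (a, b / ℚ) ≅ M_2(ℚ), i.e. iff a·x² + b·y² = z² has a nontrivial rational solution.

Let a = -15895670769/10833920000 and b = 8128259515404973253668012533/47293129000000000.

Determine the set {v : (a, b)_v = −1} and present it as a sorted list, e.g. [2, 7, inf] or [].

[5, 11, 17, 29]

(a, b) ≡ (-418, 4930) mod (ℚ^×)²; places V = {2, 3, 5, 11, 13, 17, 19, 23, 29, ∞}.
(a,b)_∞: sgn(-418)=−, sgn(4930)=+, so +1.
(a,b)_3: α=6, u≡2; β=8, v≡1 (mod 3); (2|3)=-1, (1|3)=+1; sign (−1)^0·-1^8·+1^6 = +1.
(a,b)_11: α=1, u≡6; β=6, v≡8 (mod 11); (6|11)=-1, (8|11)=-1; sign (−1)^0·-1^6·-1^1 = -1.
(a,b)_29: α=0, u≡10; β=1, v≡25 (mod 29); (10|29)=-1, (25|29)=+1; sign (−1)^0·-1^1·+1^0 = -1.
(a,b)_5: α=-4, u≡3; β=-9, v≡1 (mod 5); (3|5)=-1, (1|5)=+1; sign (−1)^0·-1^-9·+1^-4 = -1.
(a,b)_13: α=0, u≡5; β=-2, v≡10 (mod 13); (5|13)=-1, (10|13)=+1; sign (−1)^0·-1^-2·+1^0 = +1.
(a,b)_17: α=2, u≡7; β=5, v≡1 (mod 17); (7|17)=-1, (1|17)=+1; sign (−1)^0·-1^5·+1^2 = -1.
(a,b)_23: α=-2, u≡11; β=-4, v≡13 (mod 23); (11|23)=-1, (13|23)=+1; sign (−1)^0·-1^-4·+1^-2 = +1.
(a,b)_19: α=3, u≡1; β=8, v≡1 (mod 19); (1|19)=+1, (1|19)=+1; sign (−1)^0·+1^8·+1^3 = +1.
(a,b)_2: α=-15, β=-9; u≡7, v≡1 (mod 8); ε(u)ε(v)=1·0, αω(v)=-15·0, βω(u)=-9·0; sum ≡ 0  ⇒  +1.
(-418, 4930 / ℚ) ramifies at {5, 11, 17, 29}: a division algebra.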